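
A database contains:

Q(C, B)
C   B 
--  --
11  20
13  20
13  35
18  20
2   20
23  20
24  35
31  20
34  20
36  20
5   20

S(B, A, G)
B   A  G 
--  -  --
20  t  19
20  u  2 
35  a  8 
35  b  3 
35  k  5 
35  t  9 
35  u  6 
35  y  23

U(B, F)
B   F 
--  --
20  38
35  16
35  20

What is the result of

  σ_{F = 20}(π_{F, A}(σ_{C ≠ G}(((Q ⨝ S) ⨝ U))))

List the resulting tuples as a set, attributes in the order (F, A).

{(20, a), (20, b), (20, k), (20, t), (20, u), (20, y)}

Joining Q and S on B yields {(11, 20, t, 19), (11, 20, u, 2), (13, 20, t, 19), (13, 20, u, 2), (13, 35, a, 8), (13, 35, b, 3), (13, 35, k, 5), (13, 35, t, 9), (13, 35, u, 6), (13, 35, y, 23), (18, 20, t, 19), (18, 20, u, 2), (2, 20, t, 19), (2, 20, u, 2), (23, 20, t, 19), (23, 20, u, 2), (24, 35, a, 8), (24, 35, b, 3), (24, 35, k, 5), (24, 35, t, 9), (24, 35, u, 6), (24, 35, y, 23), (31, 20, t, 19), (31, 20, u, 2), (34, 20, t, 19), (34, 20, u, 2), (36, 20, t, 19), (36, 20, u, 2), (5, 20, t, 19), (5, 20, u, 2)}.
Joining (Q ⨝ S) and U on B yields {(11, 20, t, 19, 38), (11, 20, u, 2, 38), (13, 20, t, 19, 38), (13, 20, u, 2, 38), (13, 35, a, 8, 16), (13, 35, a, 8, 20), (13, 35, b, 3, 16), (13, 35, b, 3, 20), (13, 35, k, 5, 16), (13, 35, k, 5, 20), (13, 35, t, 9, 16), (13, 35, t, 9, 20), (13, 35, u, 6, 16), (13, 35, u, 6, 20), (13, 35, y, 23, 16), (13, 35, y, 23, 20), (18, 20, t, 19, 38), (18, 20, u, 2, 38), (2, 20, t, 19, 38), (2, 20, u, 2, 38), (23, 20, t, 19, 38), (23, 20, u, 2, 38), (24, 35, a, 8, 16), (24, 35, a, 8, 20), (24, 35, b, 3, 16), (24, 35, b, 3, 20), (24, 35, k, 5, 16), (24, 35, k, 5, 20), (24, 35, t, 9, 16), (24, 35, t, 9, 20), (24, 35, u, 6, 16), (24, 35, u, 6, 20), (24, 35, y, 23, 16), (24, 35, y, 23, 20), (31, 20, t, 19, 38), (31, 20, u, 2, 38), (34, 20, t, 19, 38), (34, 20, u, 2, 38), (36, 20, t, 19, 38), (36, 20, u, 2, 38), (5, 20, t, 19, 38), (5, 20, u, 2, 38)}.
σ[C ≠ G]: keep tuples satisfying C ≠ G → {(11, 20, t, 19, 38), (11, 20, u, 2, 38), (13, 20, t, 19, 38), (13, 20, u, 2, 38), (13, 35, a, 8, 16), (13, 35, a, 8, 20), (13, 35, b, 3, 16), (13, 35, b, 3, 20), (13, 35, k, 5, 16), (13, 35, k, 5, 20), (13, 35, t, 9, 16), (13, 35, t, 9, 20), (13, 35, u, 6, 16), (13, 35, u, 6, 20), (13, 35, y, 23, 16), (13, 35, y, 23, 20), (18, 20, t, 19, 38), (18, 20, u, 2, 38), (2, 20, t, 19, 38), (23, 20, t, 19, 38), (23, 20, u, 2, 38), (24, 35, a, 8, 16), (24, 35, a, 8, 20), (24, 35, b, 3, 16), (24, 35, b, 3, 20), (24, 35, k, 5, 16), (24, 35, k, 5, 20), (24, 35, t, 9, 16), (24, 35, t, 9, 20), (24, 35, u, 6, 16), (24, 35, u, 6, 20), (24, 35, y, 23, 16), (24, 35, y, 23, 20), (31, 20, t, 19, 38), (31, 20, u, 2, 38), (34, 20, t, 19, 38), (34, 20, u, 2, 38), (36, 20, t, 19, 38), (36, 20, u, 2, 38), (5, 20, t, 19, 38), (5, 20, u, 2, 38)}
π_{F, A} gives {(16, a), (16, b), (16, k), (16, t), (16, u), (16, y), (20, a), (20, b), (20, k), (20, t), (20, u), (20, y), (38, t), (38, u)} (27 duplicate(s) eliminated).
σ[F = 20]: keep tuples satisfying F = 20 → {(20, a), (20, b), (20, k), (20, t), (20, u), (20, y)}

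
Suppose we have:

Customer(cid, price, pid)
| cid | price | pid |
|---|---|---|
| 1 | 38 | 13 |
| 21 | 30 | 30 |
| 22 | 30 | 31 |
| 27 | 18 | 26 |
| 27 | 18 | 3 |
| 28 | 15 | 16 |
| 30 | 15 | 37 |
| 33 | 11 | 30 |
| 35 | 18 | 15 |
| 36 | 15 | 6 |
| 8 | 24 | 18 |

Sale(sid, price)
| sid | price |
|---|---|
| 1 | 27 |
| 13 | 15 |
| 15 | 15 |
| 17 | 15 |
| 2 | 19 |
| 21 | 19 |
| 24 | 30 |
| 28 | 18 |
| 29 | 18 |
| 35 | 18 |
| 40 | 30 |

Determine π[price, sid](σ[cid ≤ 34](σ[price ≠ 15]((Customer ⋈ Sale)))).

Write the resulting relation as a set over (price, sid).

Customer ⋈ Sale (natural join on price): {(21, 30, 30, 24), (21, 30, 30, 40), (22, 30, 31, 24), (22, 30, 31, 40), (27, 18, 26, 28), (27, 18, 26, 29), (27, 18, 26, 35), (27, 18, 3, 28), (27, 18, 3, 29), (27, 18, 3, 35), (28, 15, 16, 13), (28, 15, 16, 15), (28, 15, 16, 17), (30, 15, 37, 13), (30, 15, 37, 15), (30, 15, 37, 17), (35, 18, 15, 28), (35, 18, 15, 29), (35, 18, 15, 35), (36, 15, 6, 13), (36, 15, 6, 15), (36, 15, 6, 17)}
σ[price ≠ 15]: keep tuples satisfying price ≠ 15 → {(21, 30, 30, 24), (21, 30, 30, 40), (22, 30, 31, 24), (22, 30, 31, 40), (27, 18, 26, 28), (27, 18, 26, 29), (27, 18, 26, 35), (27, 18, 3, 28), (27, 18, 3, 29), (27, 18, 3, 35), (35, 18, 15, 28), (35, 18, 15, 29), (35, 18, 15, 35)}
σ[cid ≤ 34]: keep tuples satisfying cid ≤ 34 → {(21, 30, 30, 24), (21, 30, 30, 40), (22, 30, 31, 24), (22, 30, 31, 40), (27, 18, 26, 28), (27, 18, 26, 29), (27, 18, 26, 35), (27, 18, 3, 28), (27, 18, 3, 29), (27, 18, 3, 35)}
Keep only column(s) price, sid (5 duplicate(s) eliminated): {(18, 28), (18, 29), (18, 35), (30, 24), (30, 40)}

{(18, 28), (18, 29), (18, 35), (30, 24), (30, 40)}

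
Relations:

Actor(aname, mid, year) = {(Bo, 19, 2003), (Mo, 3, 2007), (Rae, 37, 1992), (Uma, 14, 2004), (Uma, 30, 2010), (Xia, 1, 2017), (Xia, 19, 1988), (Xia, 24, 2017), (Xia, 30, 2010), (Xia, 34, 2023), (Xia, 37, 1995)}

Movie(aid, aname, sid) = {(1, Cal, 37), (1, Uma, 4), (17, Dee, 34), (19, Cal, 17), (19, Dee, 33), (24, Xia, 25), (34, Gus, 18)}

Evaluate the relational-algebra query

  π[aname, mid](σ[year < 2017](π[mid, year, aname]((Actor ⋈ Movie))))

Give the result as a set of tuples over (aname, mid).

{(Uma, 14), (Uma, 30), (Xia, 19), (Xia, 30), (Xia, 37)}

Actor ⋈ Movie (natural join on aname): {(Uma, 14, 2004, 1, 4), (Uma, 30, 2010, 1, 4), (Xia, 1, 2017, 24, 25), (Xia, 19, 1988, 24, 25), (Xia, 24, 2017, 24, 25), (Xia, 30, 2010, 24, 25), (Xia, 34, 2023, 24, 25), (Xia, 37, 1995, 24, 25)}
π_{mid, year, aname} gives {(1, 2017, Xia), (14, 2004, Uma), (19, 1988, Xia), (24, 2017, Xia), (30, 2010, Uma), (30, 2010, Xia), (34, 2023, Xia), (37, 1995, Xia)}.
σ[year < 2017]: keep tuples satisfying year < 2017 → {(14, 2004, Uma), (19, 1988, Xia), (30, 2010, Uma), (30, 2010, Xia), (37, 1995, Xia)}
π_{aname, mid} gives {(Uma, 14), (Uma, 30), (Xia, 19), (Xia, 30), (Xia, 37)}.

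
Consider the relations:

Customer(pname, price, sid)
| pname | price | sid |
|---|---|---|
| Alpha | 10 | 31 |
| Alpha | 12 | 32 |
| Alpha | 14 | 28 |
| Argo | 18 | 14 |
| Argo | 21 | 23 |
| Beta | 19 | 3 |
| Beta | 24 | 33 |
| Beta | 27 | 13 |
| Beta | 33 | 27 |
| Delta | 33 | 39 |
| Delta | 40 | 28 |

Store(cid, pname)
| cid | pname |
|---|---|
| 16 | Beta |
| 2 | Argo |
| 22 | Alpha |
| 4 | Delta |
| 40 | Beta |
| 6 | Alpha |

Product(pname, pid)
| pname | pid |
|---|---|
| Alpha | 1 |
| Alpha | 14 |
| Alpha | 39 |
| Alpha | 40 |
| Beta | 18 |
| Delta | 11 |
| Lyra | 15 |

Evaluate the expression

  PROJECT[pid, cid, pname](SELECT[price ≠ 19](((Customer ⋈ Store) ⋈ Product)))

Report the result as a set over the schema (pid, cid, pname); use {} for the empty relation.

Natural join on pname: {(Alpha, 10, 31, 22), (Alpha, 10, 31, 6), (Alpha, 12, 32, 22), (Alpha, 12, 32, 6), (Alpha, 14, 28, 22), (Alpha, 14, 28, 6), (Argo, 18, 14, 2), (Argo, 21, 23, 2), (Beta, 19, 3, 16), (Beta, 19, 3, 40), (Beta, 24, 33, 16), (Beta, 24, 33, 40), (Beta, 27, 13, 16), (Beta, 27, 13, 40), (Beta, 33, 27, 16), (Beta, 33, 27, 40), (Delta, 33, 39, 4), (Delta, 40, 28, 4)}
Natural join on pname: {(Alpha, 10, 31, 22, 1), (Alpha, 10, 31, 22, 14), (Alpha, 10, 31, 22, 39), (Alpha, 10, 31, 22, 40), (Alpha, 10, 31, 6, 1), (Alpha, 10, 31, 6, 14), (Alpha, 10, 31, 6, 39), (Alpha, 10, 31, 6, 40), (Alpha, 12, 32, 22, 1), (Alpha, 12, 32, 22, 14), (Alpha, 12, 32, 22, 39), (Alpha, 12, 32, 22, 40), (Alpha, 12, 32, 6, 1), (Alpha, 12, 32, 6, 14), (Alpha, 12, 32, 6, 39), (Alpha, 12, 32, 6, 40), (Alpha, 14, 28, 22, 1), (Alpha, 14, 28, 22, 14), (Alpha, 14, 28, 22, 39), (Alpha, 14, 28, 22, 40), (Alpha, 14, 28, 6, 1), (Alpha, 14, 28, 6, 14), (Alpha, 14, 28, 6, 39), (Alpha, 14, 28, 6, 40), (Beta, 19, 3, 16, 18), (Beta, 19, 3, 40, 18), (Beta, 24, 33, 16, 18), (Beta, 24, 33, 40, 18), (Beta, 27, 13, 16, 18), (Beta, 27, 13, 40, 18), (Beta, 33, 27, 16, 18), (Beta, 33, 27, 40, 18), (Delta, 33, 39, 4, 11), (Delta, 40, 28, 4, 11)}
Filtering on price ≠ 19 leaves {(Alpha, 10, 31, 22, 1), (Alpha, 10, 31, 22, 14), (Alpha, 10, 31, 22, 39), (Alpha, 10, 31, 22, 40), (Alpha, 10, 31, 6, 1), (Alpha, 10, 31, 6, 14), (Alpha, 10, 31, 6, 39), (Alpha, 10, 31, 6, 40), (Alpha, 12, 32, 22, 1), (Alpha, 12, 32, 22, 14), (Alpha, 12, 32, 22, 39), (Alpha, 12, 32, 22, 40), (Alpha, 12, 32, 6, 1), (Alpha, 12, 32, 6, 14), (Alpha, 12, 32, 6, 39), (Alpha, 12, 32, 6, 40), (Alpha, 14, 28, 22, 1), (Alpha, 14, 28, 22, 14), (Alpha, 14, 28, 22, 39), (Alpha, 14, 28, 22, 40), (Alpha, 14, 28, 6, 1), (Alpha, 14, 28, 6, 14), (Alpha, 14, 28, 6, 39), (Alpha, 14, 28, 6, 40), (Beta, 24, 33, 16, 18), (Beta, 24, 33, 40, 18), (Beta, 27, 13, 16, 18), (Beta, 27, 13, 40, 18), (Beta, 33, 27, 16, 18), (Beta, 33, 27, 40, 18), (Delta, 33, 39, 4, 11), (Delta, 40, 28, 4, 11)}.
Keep only column(s) pid, cid, pname (21 duplicate(s) eliminated): {(1, 22, Alpha), (1, 6, Alpha), (11, 4, Delta), (14, 22, Alpha), (14, 6, Alpha), (18, 16, Beta), (18, 40, Beta), (39, 22, Alpha), (39, 6, Alpha), (40, 22, Alpha), (40, 6, Alpha)}

{(1, 22, Alpha), (1, 6, Alpha), (11, 4, Delta), (14, 22, Alpha), (14, 6, Alpha), (18, 16, Beta), (18, 40, Beta), (39, 22, Alpha), (39, 6, Alpha), (40, 22, Alpha), (40, 6, Alpha)}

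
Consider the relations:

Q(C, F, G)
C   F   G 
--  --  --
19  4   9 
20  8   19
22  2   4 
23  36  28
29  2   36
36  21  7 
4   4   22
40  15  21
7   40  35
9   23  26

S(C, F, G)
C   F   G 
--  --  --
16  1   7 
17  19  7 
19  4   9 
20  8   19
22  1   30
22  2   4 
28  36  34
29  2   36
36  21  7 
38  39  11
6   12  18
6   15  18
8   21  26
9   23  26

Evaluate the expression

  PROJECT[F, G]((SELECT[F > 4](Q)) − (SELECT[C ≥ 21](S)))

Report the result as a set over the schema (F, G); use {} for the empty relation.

Filtering on F > 4 leaves {(20, 8, 19), (23, 36, 28), (36, 21, 7), (40, 15, 21), (7, 40, 35), (9, 23, 26)}.
Filtering on C ≥ 21 leaves {(22, 1, 30), (22, 2, 4), (28, 36, 34), (29, 2, 36), (36, 21, 7), (38, 39, 11)}.
Set difference of the two operands is {(20, 8, 19), (23, 36, 28), (40, 15, 21), (7, 40, 35), (9, 23, 26)}.
Keep only column(s) F, G: {(15, 21), (23, 26), (36, 28), (40, 35), (8, 19)}

{(15, 21), (23, 26), (36, 28), (40, 35), (8, 19)}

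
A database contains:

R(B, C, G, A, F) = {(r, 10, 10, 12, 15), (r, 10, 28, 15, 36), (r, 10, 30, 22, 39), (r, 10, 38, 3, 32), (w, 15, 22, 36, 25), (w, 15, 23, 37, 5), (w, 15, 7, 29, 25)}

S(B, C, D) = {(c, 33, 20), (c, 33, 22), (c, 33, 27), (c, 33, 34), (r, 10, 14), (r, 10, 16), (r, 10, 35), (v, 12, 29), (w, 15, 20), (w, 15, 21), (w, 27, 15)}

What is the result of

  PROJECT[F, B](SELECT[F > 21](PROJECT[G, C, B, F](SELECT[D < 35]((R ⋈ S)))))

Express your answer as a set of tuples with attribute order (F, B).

R ⋈ S (natural join on B, C): {(r, 10, 10, 12, 15, 14), (r, 10, 10, 12, 15, 16), (r, 10, 10, 12, 15, 35), (r, 10, 28, 15, 36, 14), (r, 10, 28, 15, 36, 16), (r, 10, 28, 15, 36, 35), (r, 10, 30, 22, 39, 14), (r, 10, 30, 22, 39, 16), (r, 10, 30, 22, 39, 35), (r, 10, 38, 3, 32, 14), (r, 10, 38, 3, 32, 16), (r, 10, 38, 3, 32, 35), (w, 15, 22, 36, 25, 20), (w, 15, 22, 36, 25, 21), (w, 15, 23, 37, 5, 20), (w, 15, 23, 37, 5, 21), (w, 15, 7, 29, 25, 20), (w, 15, 7, 29, 25, 21)}
Selection D < 35: {(r, 10, 10, 12, 15, 14), (r, 10, 10, 12, 15, 16), (r, 10, 28, 15, 36, 14), (r, 10, 28, 15, 36, 16), (r, 10, 30, 22, 39, 14), (r, 10, 30, 22, 39, 16), (r, 10, 38, 3, 32, 14), (r, 10, 38, 3, 32, 16), (w, 15, 22, 36, 25, 20), (w, 15, 22, 36, 25, 21), (w, 15, 23, 37, 5, 20), (w, 15, 23, 37, 5, 21), (w, 15, 7, 29, 25, 20), (w, 15, 7, 29, 25, 21)}
Keep only column(s) G, C, B, F (7 duplicate(s) eliminated): {(10, 10, r, 15), (22, 15, w, 25), (23, 15, w, 5), (28, 10, r, 36), (30, 10, r, 39), (38, 10, r, 32), (7, 15, w, 25)}
Selection F > 21: {(22, 15, w, 25), (28, 10, r, 36), (30, 10, r, 39), (38, 10, r, 32), (7, 15, w, 25)}
Keep only column(s) F, B (1 duplicate(s) eliminated): {(25, w), (32, r), (36, r), (39, r)}

{(25, w), (32, r), (36, r), (39, r)}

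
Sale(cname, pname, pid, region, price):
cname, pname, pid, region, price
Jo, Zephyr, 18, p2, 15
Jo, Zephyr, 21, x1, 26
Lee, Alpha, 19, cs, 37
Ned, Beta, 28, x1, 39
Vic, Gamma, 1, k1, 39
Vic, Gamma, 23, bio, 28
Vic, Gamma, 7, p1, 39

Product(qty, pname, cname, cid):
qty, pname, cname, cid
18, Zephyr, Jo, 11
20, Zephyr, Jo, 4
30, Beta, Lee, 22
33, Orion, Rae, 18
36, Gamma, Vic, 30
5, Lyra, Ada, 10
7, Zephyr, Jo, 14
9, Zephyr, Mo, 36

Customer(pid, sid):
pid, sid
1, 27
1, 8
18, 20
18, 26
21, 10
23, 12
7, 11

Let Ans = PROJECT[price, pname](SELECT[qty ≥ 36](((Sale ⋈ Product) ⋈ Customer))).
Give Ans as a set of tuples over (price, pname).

Joining Sale and Product on cname, pname yields {(Jo, Zephyr, 18, p2, 15, 18, 11), (Jo, Zephyr, 18, p2, 15, 20, 4), (Jo, Zephyr, 18, p2, 15, 7, 14), (Jo, Zephyr, 21, x1, 26, 18, 11), (Jo, Zephyr, 21, x1, 26, 20, 4), (Jo, Zephyr, 21, x1, 26, 7, 14), (Vic, Gamma, 1, k1, 39, 36, 30), (Vic, Gamma, 23, bio, 28, 36, 30), (Vic, Gamma, 7, p1, 39, 36, 30)}.
Joining (Sale ⋈ Product) and Customer on pid yields {(Jo, Zephyr, 18, p2, 15, 18, 11, 20), (Jo, Zephyr, 18, p2, 15, 18, 11, 26), (Jo, Zephyr, 18, p2, 15, 20, 4, 20), (Jo, Zephyr, 18, p2, 15, 20, 4, 26), (Jo, Zephyr, 18, p2, 15, 7, 14, 20), (Jo, Zephyr, 18, p2, 15, 7, 14, 26), (Jo, Zephyr, 21, x1, 26, 18, 11, 10), (Jo, Zephyr, 21, x1, 26, 20, 4, 10), (Jo, Zephyr, 21, x1, 26, 7, 14, 10), (Vic, Gamma, 1, k1, 39, 36, 30, 27), (Vic, Gamma, 1, k1, 39, 36, 30, 8), (Vic, Gamma, 23, bio, 28, 36, 30, 12), (Vic, Gamma, 7, p1, 39, 36, 30, 11)}.
Apply σ_{qty ≥ 36}; surviving tuples: {(Vic, Gamma, 1, k1, 39, 36, 30, 27), (Vic, Gamma, 1, k1, 39, 36, 30, 8), (Vic, Gamma, 23, bio, 28, 36, 30, 12), (Vic, Gamma, 7, p1, 39, 36, 30, 11)}
π[price, pname]: project onto (price, pname) (2 duplicate(s) eliminated) → {(28, Gamma), (39, Gamma)}

{(28, Gamma), (39, Gamma)}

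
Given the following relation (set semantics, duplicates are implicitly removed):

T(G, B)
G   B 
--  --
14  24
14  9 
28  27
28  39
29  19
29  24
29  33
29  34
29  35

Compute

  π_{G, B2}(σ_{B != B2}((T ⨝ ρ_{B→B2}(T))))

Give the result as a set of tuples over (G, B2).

{(14, 24), (14, 9), (28, 27), (28, 39), (29, 19), (29, 24), (29, 33), (29, 34), (29, 35)}

ρ[B→B2]: schema becomes (G, B2); tuples unchanged.
Natural join on G: {(14, 24, 24), (14, 24, 9), (14, 9, 24), (14, 9, 9), (28, 27, 27), (28, 27, 39), (28, 39, 27), (28, 39, 39), (29, 19, 19), (29, 19, 24), (29, 19, 33), (29, 19, 34), (29, 19, 35), (29, 24, 19), (29, 24, 24), (29, 24, 33), (29, 24, 34), (29, 24, 35), (29, 33, 19), (29, 33, 24), (29, 33, 33), (29, 33, 34), (29, 33, 35), (29, 34, 19), (29, 34, 24), (29, 34, 33), (29, 34, 34), (29, 34, 35), (29, 35, 19), (29, 35, 24), (29, 35, 33), (29, 35, 34), (29, 35, 35)}
Filtering on B != B2 leaves {(14, 24, 9), (14, 9, 24), (28, 27, 39), (28, 39, 27), (29, 19, 24), (29, 19, 33), (29, 19, 34), (29, 19, 35), (29, 24, 19), (29, 24, 33), (29, 24, 34), (29, 24, 35), (29, 33, 19), (29, 33, 24), (29, 33, 34), (29, 33, 35), (29, 34, 19), (29, 34, 24), (29, 34, 33), (29, 34, 35), (29, 35, 19), (29, 35, 24), (29, 35, 33), (29, 35, 34)}.
π_{G, B2} gives {(14, 24), (14, 9), (28, 27), (28, 39), (29, 19), (29, 24), (29, 33), (29, 34), (29, 35)} (15 duplicate(s) eliminated).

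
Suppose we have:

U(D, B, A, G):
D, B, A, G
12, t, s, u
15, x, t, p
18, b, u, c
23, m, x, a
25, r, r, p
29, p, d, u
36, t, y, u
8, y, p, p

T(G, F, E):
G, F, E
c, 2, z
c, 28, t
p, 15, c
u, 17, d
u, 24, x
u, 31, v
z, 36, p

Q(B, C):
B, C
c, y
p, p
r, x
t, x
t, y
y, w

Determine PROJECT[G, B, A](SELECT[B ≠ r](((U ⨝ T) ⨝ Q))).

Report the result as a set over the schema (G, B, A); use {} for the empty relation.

{(p, y, p), (u, p, d), (u, t, s), (u, t, y)}

U ⋈ T (natural join on G): {(12, t, s, u, 17, d), (12, t, s, u, 24, x), (12, t, s, u, 31, v), (15, x, t, p, 15, c), (18, b, u, c, 2, z), (18, b, u, c, 28, t), (25, r, r, p, 15, c), (29, p, d, u, 17, d), (29, p, d, u, 24, x), (29, p, d, u, 31, v), (36, t, y, u, 17, d), (36, t, y, u, 24, x), (36, t, y, u, 31, v), (8, y, p, p, 15, c)}
(U ⨝ T) ⋈ Q (natural join on B): {(12, t, s, u, 17, d, x), (12, t, s, u, 17, d, y), (12, t, s, u, 24, x, x), (12, t, s, u, 24, x, y), (12, t, s, u, 31, v, x), (12, t, s, u, 31, v, y), (25, r, r, p, 15, c, x), (29, p, d, u, 17, d, p), (29, p, d, u, 24, x, p), (29, p, d, u, 31, v, p), (36, t, y, u, 17, d, x), (36, t, y, u, 17, d, y), (36, t, y, u, 24, x, x), (36, t, y, u, 24, x, y), (36, t, y, u, 31, v, x), (36, t, y, u, 31, v, y), (8, y, p, p, 15, c, w)}
Selection B ≠ r: {(12, t, s, u, 17, d, x), (12, t, s, u, 17, d, y), (12, t, s, u, 24, x, x), (12, t, s, u, 24, x, y), (12, t, s, u, 31, v, x), (12, t, s, u, 31, v, y), (29, p, d, u, 17, d, p), (29, p, d, u, 24, x, p), (29, p, d, u, 31, v, p), (36, t, y, u, 17, d, x), (36, t, y, u, 17, d, y), (36, t, y, u, 24, x, x), (36, t, y, u, 24, x, y), (36, t, y, u, 31, v, x), (36, t, y, u, 31, v, y), (8, y, p, p, 15, c, w)}
Keep only column(s) G, B, A (12 duplicate(s) eliminated): {(p, y, p), (u, p, d), (u, t, s), (u, t, y)}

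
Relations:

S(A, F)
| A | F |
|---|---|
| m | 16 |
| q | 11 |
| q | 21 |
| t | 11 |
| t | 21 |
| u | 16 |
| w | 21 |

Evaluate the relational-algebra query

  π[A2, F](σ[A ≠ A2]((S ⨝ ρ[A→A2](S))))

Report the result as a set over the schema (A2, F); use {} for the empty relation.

ρ[A→A2]: schema becomes (A2, F); tuples unchanged.
Joining S and ρ[A→A2](S) on F yields {(m, 16, m), (m, 16, u), (q, 11, q), (q, 11, t), (q, 21, q), (q, 21, t), (q, 21, w), (t, 11, q), (t, 11, t), (t, 21, q), (t, 21, t), (t, 21, w), (u, 16, m), (u, 16, u), (w, 21, q), (w, 21, t), (w, 21, w)}.
Selection A ≠ A2: {(m, 16, u), (q, 11, t), (q, 21, t), (q, 21, w), (t, 11, q), (t, 21, q), (t, 21, w), (u, 16, m), (w, 21, q), (w, 21, t)}
Projecting to A2, F (3 duplicate(s) eliminated): {(m, 16), (q, 11), (q, 21), (t, 11), (t, 21), (u, 16), (w, 21)}

{(m, 16), (q, 11), (q, 21), (t, 11), (t, 21), (u, 16), (w, 21)}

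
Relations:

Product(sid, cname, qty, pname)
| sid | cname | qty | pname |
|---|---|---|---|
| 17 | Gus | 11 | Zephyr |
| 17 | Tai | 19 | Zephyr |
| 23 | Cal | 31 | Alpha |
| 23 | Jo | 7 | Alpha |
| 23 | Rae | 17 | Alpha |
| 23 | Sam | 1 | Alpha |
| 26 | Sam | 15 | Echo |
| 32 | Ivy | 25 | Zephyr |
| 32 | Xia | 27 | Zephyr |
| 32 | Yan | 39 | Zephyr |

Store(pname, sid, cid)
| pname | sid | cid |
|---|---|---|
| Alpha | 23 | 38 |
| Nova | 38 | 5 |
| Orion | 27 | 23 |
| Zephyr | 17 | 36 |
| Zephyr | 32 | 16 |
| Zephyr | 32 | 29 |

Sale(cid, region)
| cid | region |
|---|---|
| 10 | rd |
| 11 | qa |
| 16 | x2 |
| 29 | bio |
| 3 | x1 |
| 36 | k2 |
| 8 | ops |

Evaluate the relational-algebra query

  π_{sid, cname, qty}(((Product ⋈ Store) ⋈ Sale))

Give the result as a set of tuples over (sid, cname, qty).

Natural join on sid, pname: {(17, Gus, 11, Zephyr, 36), (17, Tai, 19, Zephyr, 36), (23, Cal, 31, Alpha, 38), (23, Jo, 7, Alpha, 38), (23, Rae, 17, Alpha, 38), (23, Sam, 1, Alpha, 38), (32, Ivy, 25, Zephyr, 16), (32, Ivy, 25, Zephyr, 29), (32, Xia, 27, Zephyr, 16), (32, Xia, 27, Zephyr, 29), (32, Yan, 39, Zephyr, 16), (32, Yan, 39, Zephyr, 29)}
Natural join on cid: {(17, Gus, 11, Zephyr, 36, k2), (17, Tai, 19, Zephyr, 36, k2), (32, Ivy, 25, Zephyr, 16, x2), (32, Ivy, 25, Zephyr, 29, bio), (32, Xia, 27, Zephyr, 16, x2), (32, Xia, 27, Zephyr, 29, bio), (32, Yan, 39, Zephyr, 16, x2), (32, Yan, 39, Zephyr, 29, bio)}
Projecting to sid, cname, qty (3 duplicate(s) eliminated): {(17, Gus, 11), (17, Tai, 19), (32, Ivy, 25), (32, Xia, 27), (32, Yan, 39)}

{(17, Gus, 11), (17, Tai, 19), (32, Ivy, 25), (32, Xia, 27), (32, Yan, 39)}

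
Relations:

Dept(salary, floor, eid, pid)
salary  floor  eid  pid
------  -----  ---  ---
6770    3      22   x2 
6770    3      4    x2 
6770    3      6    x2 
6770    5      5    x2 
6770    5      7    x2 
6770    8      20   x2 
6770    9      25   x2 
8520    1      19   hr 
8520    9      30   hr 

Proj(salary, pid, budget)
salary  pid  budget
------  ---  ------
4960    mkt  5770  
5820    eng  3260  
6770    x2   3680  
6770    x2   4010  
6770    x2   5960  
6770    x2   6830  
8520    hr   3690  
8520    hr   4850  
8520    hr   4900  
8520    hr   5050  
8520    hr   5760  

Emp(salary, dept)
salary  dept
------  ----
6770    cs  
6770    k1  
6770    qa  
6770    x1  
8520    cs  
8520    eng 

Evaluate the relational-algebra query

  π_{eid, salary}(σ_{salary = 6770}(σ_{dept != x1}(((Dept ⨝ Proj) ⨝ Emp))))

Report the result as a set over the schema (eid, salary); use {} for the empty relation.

{(20, 6770), (22, 6770), (25, 6770), (4, 6770), (5, 6770), (6, 6770), (7, 6770)}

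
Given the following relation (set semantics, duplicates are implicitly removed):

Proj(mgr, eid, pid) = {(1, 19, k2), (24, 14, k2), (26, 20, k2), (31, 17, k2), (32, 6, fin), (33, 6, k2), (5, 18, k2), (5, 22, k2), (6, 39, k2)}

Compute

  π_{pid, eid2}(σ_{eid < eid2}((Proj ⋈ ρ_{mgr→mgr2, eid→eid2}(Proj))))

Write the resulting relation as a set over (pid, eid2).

{(k2, 14), (k2, 17), (k2, 18), (k2, 19), (k2, 20), (k2, 22), (k2, 39)}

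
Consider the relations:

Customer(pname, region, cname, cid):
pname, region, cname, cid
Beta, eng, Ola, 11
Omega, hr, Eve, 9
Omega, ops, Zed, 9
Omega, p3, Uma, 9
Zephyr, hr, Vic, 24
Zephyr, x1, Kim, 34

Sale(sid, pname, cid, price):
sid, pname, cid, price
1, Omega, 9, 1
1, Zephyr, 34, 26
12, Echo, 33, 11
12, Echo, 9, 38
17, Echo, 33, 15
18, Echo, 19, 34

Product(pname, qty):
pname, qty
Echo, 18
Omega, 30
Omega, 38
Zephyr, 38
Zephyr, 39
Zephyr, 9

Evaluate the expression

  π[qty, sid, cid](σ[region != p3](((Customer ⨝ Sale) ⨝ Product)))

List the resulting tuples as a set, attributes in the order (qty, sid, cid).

Customer ⋈ Sale (natural join on pname, cid): {(Omega, hr, Eve, 9, 1, 1), (Omega, ops, Zed, 9, 1, 1), (Omega, p3, Uma, 9, 1, 1), (Zephyr, x1, Kim, 34, 1, 26)}
(Customer ⨝ Sale) ⋈ Product (natural join on pname): {(Omega, hr, Eve, 9, 1, 1, 30), (Omega, hr, Eve, 9, 1, 1, 38), (Omega, ops, Zed, 9, 1, 1, 30), (Omega, ops, Zed, 9, 1, 1, 38), (Omega, p3, Uma, 9, 1, 1, 30), (Omega, p3, Uma, 9, 1, 1, 38), (Zephyr, x1, Kim, 34, 1, 26, 38), (Zephyr, x1, Kim, 34, 1, 26, 39), (Zephyr, x1, Kim, 34, 1, 26, 9)}
Selection region != p3: {(Omega, hr, Eve, 9, 1, 1, 30), (Omega, hr, Eve, 9, 1, 1, 38), (Omega, ops, Zed, 9, 1, 1, 30), (Omega, ops, Zed, 9, 1, 1, 38), (Zephyr, x1, Kim, 34, 1, 26, 38), (Zephyr, x1, Kim, 34, 1, 26, 39), (Zephyr, x1, Kim, 34, 1, 26, 9)}
Keep only column(s) qty, sid, cid (2 duplicate(s) eliminated): {(30, 1, 9), (38, 1, 34), (38, 1, 9), (39, 1, 34), (9, 1, 34)}

{(30, 1, 9), (38, 1, 34), (38, 1, 9), (39, 1, 34), (9, 1, 34)}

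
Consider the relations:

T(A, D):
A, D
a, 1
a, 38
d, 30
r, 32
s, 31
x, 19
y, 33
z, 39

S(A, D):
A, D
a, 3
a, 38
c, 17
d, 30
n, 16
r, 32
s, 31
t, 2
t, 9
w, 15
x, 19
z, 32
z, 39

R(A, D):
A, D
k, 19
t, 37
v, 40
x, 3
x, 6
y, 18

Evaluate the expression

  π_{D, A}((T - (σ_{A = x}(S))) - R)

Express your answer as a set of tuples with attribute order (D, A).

{(1, a), (30, d), (31, s), (32, r), (33, y), (38, a), (39, z)}

σ[A = x]: keep tuples satisfying A = x → {(x, 19)}
Taking the difference: {(a, 1), (a, 38), (d, 30), (r, 32), (s, 31), (y, 33), (z, 39)}
Taking the difference: {(a, 1), (a, 38), (d, 30), (r, 32), (s, 31), (y, 33), (z, 39)}
π_{D, A} gives {(1, a), (30, d), (31, s), (32, r), (33, y), (38, a), (39, z)}.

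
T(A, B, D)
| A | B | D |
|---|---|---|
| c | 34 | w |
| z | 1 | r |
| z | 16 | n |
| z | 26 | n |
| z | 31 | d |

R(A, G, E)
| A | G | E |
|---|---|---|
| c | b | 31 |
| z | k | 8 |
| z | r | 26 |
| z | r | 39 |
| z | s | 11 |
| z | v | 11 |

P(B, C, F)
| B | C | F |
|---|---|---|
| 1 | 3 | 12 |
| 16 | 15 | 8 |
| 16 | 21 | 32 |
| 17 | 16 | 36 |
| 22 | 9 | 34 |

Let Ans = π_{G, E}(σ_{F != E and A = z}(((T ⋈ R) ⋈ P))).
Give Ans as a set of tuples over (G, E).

{(k, 8), (r, 26), (r, 39), (s, 11), (v, 11)}

T ⋈ R (natural join on A): {(c, 34, w, b, 31), (z, 1, r, k, 8), (z, 1, r, r, 26), (z, 1, r, r, 39), (z, 1, r, s, 11), (z, 1, r, v, 11), (z, 16, n, k, 8), (z, 16, n, r, 26), (z, 16, n, r, 39), (z, 16, n, s, 11), (z, 16, n, v, 11), (z, 26, n, k, 8), (z, 26, n, r, 26), (z, 26, n, r, 39), (z, 26, n, s, 11), (z, 26, n, v, 11), (z, 31, d, k, 8), (z, 31, d, r, 26), (z, 31, d, r, 39), (z, 31, d, s, 11), (z, 31, d, v, 11)}
(T ⋈ R) ⋈ P (natural join on B): {(z, 1, r, k, 8, 3, 12), (z, 1, r, r, 26, 3, 12), (z, 1, r, r, 39, 3, 12), (z, 1, r, s, 11, 3, 12), (z, 1, r, v, 11, 3, 12), (z, 16, n, k, 8, 15, 8), (z, 16, n, k, 8, 21, 32), (z, 16, n, r, 26, 15, 8), (z, 16, n, r, 26, 21, 32), (z, 16, n, r, 39, 15, 8), (z, 16, n, r, 39, 21, 32), (z, 16, n, s, 11, 15, 8), (z, 16, n, s, 11, 21, 32), (z, 16, n, v, 11, 15, 8), (z, 16, n, v, 11, 21, 32)}
Filtering on F != E and A = z leaves {(z, 1, r, k, 8, 3, 12), (z, 1, r, r, 26, 3, 12), (z, 1, r, r, 39, 3, 12), (z, 1, r, s, 11, 3, 12), (z, 1, r, v, 11, 3, 12), (z, 16, n, k, 8, 21, 32), (z, 16, n, r, 26, 15, 8), (z, 16, n, r, 26, 21, 32), (z, 16, n, r, 39, 15, 8), (z, 16, n, r, 39, 21, 32), (z, 16, n, s, 11, 15, 8), (z, 16, n, s, 11, 21, 32), (z, 16, n, v, 11, 15, 8), (z, 16, n, v, 11, 21, 32)}.
π[G, E]: project onto (G, E) (9 duplicate(s) eliminated) → {(k, 8), (r, 26), (r, 39), (s, 11), (v, 11)}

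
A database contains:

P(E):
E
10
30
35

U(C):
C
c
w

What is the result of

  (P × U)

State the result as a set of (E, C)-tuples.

{(10, c), (10, w), (30, c), (30, w), (35, c), (35, w)}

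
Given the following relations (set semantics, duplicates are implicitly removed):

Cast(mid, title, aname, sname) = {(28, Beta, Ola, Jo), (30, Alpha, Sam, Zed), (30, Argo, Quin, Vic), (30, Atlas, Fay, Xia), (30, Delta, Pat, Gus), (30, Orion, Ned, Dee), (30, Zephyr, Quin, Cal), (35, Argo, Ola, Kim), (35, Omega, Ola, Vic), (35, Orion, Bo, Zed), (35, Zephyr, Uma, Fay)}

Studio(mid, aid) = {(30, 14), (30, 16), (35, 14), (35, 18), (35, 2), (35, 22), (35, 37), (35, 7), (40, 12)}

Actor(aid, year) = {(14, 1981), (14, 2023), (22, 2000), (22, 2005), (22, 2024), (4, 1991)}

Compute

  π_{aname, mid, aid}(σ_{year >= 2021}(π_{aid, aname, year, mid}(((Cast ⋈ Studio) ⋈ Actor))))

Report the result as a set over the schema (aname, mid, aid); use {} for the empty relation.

{(Bo, 35, 14), (Bo, 35, 22), (Fay, 30, 14), (Ned, 30, 14), (Ola, 35, 14), (Ola, 35, 22), (Pat, 30, 14), (Quin, 30, 14), (Sam, 30, 14), (Uma, 35, 14), (Uma, 35, 22)}

Cast ⋈ Studio (natural join on mid): {(30, Alpha, Sam, Zed, 14), (30, Alpha, Sam, Zed, 16), (30, Argo, Quin, Vic, 14), (30, Argo, Quin, Vic, 16), (30, Atlas, Fay, Xia, 14), (30, Atlas, Fay, Xia, 16), (30, Delta, Pat, Gus, 14), (30, Delta, Pat, Gus, 16), (30, Orion, Ned, Dee, 14), (30, Orion, Ned, Dee, 16), (30, Zephyr, Quin, Cal, 14), (30, Zephyr, Quin, Cal, 16), (35, Argo, Ola, Kim, 14), (35, Argo, Ola, Kim, 18), (35, Argo, Ola, Kim, 2), (35, Argo, Ola, Kim, 22), (35, Argo, Ola, Kim, 37), (35, Argo, Ola, Kim, 7), (35, Omega, Ola, Vic, 14), (35, Omega, Ola, Vic, 18), (35, Omega, Ola, Vic, 2), (35, Omega, Ola, Vic, 22), (35, Omega, Ola, Vic, 37), (35, Omega, Ola, Vic, 7), (35, Orion, Bo, Zed, 14), (35, Orion, Bo, Zed, 18), (35, Orion, Bo, Zed, 2), (35, Orion, Bo, Zed, 22), (35, Orion, Bo, Zed, 37), (35, Orion, Bo, Zed, 7), (35, Zephyr, Uma, Fay, 14), (35, Zephyr, Uma, Fay, 18), (35, Zephyr, Uma, Fay, 2), (35, Zephyr, Uma, Fay, 22), (35, Zephyr, Uma, Fay, 37), (35, Zephyr, Uma, Fay, 7)}
(Cast ⋈ Studio) ⋈ Actor (natural join on aid): {(30, Alpha, Sam, Zed, 14, 1981), (30, Alpha, Sam, Zed, 14, 2023), (30, Argo, Quin, Vic, 14, 1981), (30, Argo, Quin, Vic, 14, 2023), (30, Atlas, Fay, Xia, 14, 1981), (30, Atlas, Fay, Xia, 14, 2023), (30, Delta, Pat, Gus, 14, 1981), (30, Delta, Pat, Gus, 14, 2023), (30, Orion, Ned, Dee, 14, 1981), (30, Orion, Ned, Dee, 14, 2023), (30, Zephyr, Quin, Cal, 14, 1981), (30, Zephyr, Quin, Cal, 14, 2023), (35, Argo, Ola, Kim, 14, 1981), (35, Argo, Ola, Kim, 14, 2023), (35, Argo, Ola, Kim, 22, 2000), (35, Argo, Ola, Kim, 22, 2005), (35, Argo, Ola, Kim, 22, 2024), (35, Omega, Ola, Vic, 14, 1981), (35, Omega, Ola, Vic, 14, 2023), (35, Omega, Ola, Vic, 22, 2000), (35, Omega, Ola, Vic, 22, 2005), (35, Omega, Ola, Vic, 22, 2024), (35, Orion, Bo, Zed, 14, 1981), (35, Orion, Bo, Zed, 14, 2023), (35, Orion, Bo, Zed, 22, 2000), (35, Orion, Bo, Zed, 22, 2005), (35, Orion, Bo, Zed, 22, 2024), (35, Zephyr, Uma, Fay, 14, 1981), (35, Zephyr, Uma, Fay, 14, 2023), (35, Zephyr, Uma, Fay, 22, 2000), (35, Zephyr, Uma, Fay, 22, 2005), (35, Zephyr, Uma, Fay, 22, 2024)}
Keep only column(s) aid, aname, year, mid (7 duplicate(s) eliminated): {(14, Bo, 1981, 35), (14, Bo, 2023, 35), (14, Fay, 1981, 30), (14, Fay, 2023, 30), (14, Ned, 1981, 30), (14, Ned, 2023, 30), (14, Ola, 1981, 35), (14, Ola, 2023, 35), (14, Pat, 1981, 30), (14, Pat, 2023, 30), (14, Quin, 1981, 30), (14, Quin, 2023, 30), (14, Sam, 1981, 30), (14, Sam, 2023, 30), (14, Uma, 1981, 35), (14, Uma, 2023, 35), (22, Bo, 2000, 35), (22, Bo, 2005, 35), (22, Bo, 2024, 35), (22, Ola, 2000, 35), (22, Ola, 2005, 35), (22, Ola, 2024, 35), (22, Uma, 2000, 35), (22, Uma, 2005, 35), (22, Uma, 2024, 35)}
Apply σ_{year >= 2021}; surviving tuples: {(14, Bo, 2023, 35), (14, Fay, 2023, 30), (14, Ned, 2023, 30), (14, Ola, 2023, 35), (14, Pat, 2023, 30), (14, Quin, 2023, 30), (14, Sam, 2023, 30), (14, Uma, 2023, 35), (22, Bo, 2024, 35), (22, Ola, 2024, 35), (22, Uma, 2024, 35)}
Keep only column(s) aname, mid, aid: {(Bo, 35, 14), (Bo, 35, 22), (Fay, 30, 14), (Ned, 30, 14), (Ola, 35, 14), (Ola, 35, 22), (Pat, 30, 14), (Quin, 30, 14), (Sam, 30, 14), (Uma, 35, 14), (Uma, 35, 22)}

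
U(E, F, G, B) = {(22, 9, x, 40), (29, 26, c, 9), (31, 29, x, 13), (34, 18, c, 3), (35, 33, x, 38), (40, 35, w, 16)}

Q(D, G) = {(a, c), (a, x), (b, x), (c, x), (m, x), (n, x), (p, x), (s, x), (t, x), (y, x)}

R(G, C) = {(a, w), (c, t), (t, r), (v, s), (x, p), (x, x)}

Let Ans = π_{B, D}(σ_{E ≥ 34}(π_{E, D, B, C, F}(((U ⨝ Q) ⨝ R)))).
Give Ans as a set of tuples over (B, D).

{(3, a), (38, a), (38, b), (38, c), (38, m), (38, n), (38, p), (38, s), (38, t), (38, y)}

Natural join on G: {(22, 9, x, 40, a), (22, 9, x, 40, b), (22, 9, x, 40, c), (22, 9, x, 40, m), (22, 9, x, 40, n), (22, 9, x, 40, p), (22, 9, x, 40, s), (22, 9, x, 40, t), (22, 9, x, 40, y), (29, 26, c, 9, a), (31, 29, x, 13, a), (31, 29, x, 13, b), (31, 29, x, 13, c), (31, 29, x, 13, m), (31, 29, x, 13, n), (31, 29, x, 13, p), (31, 29, x, 13, s), (31, 29, x, 13, t), (31, 29, x, 13, y), (34, 18, c, 3, a), (35, 33, x, 38, a), (35, 33, x, 38, b), (35, 33, x, 38, c), (35, 33, x, 38, m), (35, 33, x, 38, n), (35, 33, x, 38, p), (35, 33, x, 38, s), (35, 33, x, 38, t), (35, 33, x, 38, y)}
Natural join on G: {(22, 9, x, 40, a, p), (22, 9, x, 40, a, x), (22, 9, x, 40, b, p), (22, 9, x, 40, b, x), (22, 9, x, 40, c, p), (22, 9, x, 40, c, x), (22, 9, x, 40, m, p), (22, 9, x, 40, m, x), (22, 9, x, 40, n, p), (22, 9, x, 40, n, x), (22, 9, x, 40, p, p), (22, 9, x, 40, p, x), (22, 9, x, 40, s, p), (22, 9, x, 40, s, x), (22, 9, x, 40, t, p), (22, 9, x, 40, t, x), (22, 9, x, 40, y, p), (22, 9, x, 40, y, x), (29, 26, c, 9, a, t), (31, 29, x, 13, a, p), (31, 29, x, 13, a, x), (31, 29, x, 13, b, p), (31, 29, x, 13, b, x), (31, 29, x, 13, c, p), (31, 29, x, 13, c, x), (31, 29, x, 13, m, p), (31, 29, x, 13, m, x), (31, 29, x, 13, n, p), (31, 29, x, 13, n, x), (31, 29, x, 13, p, p), (31, 29, x, 13, p, x), (31, 29, x, 13, s, p), (31, 29, x, 13, s, x), (31, 29, x, 13, t, p), (31, 29, x, 13, t, x), (31, 29, x, 13, y, p), (31, 29, x, 13, y, x), (34, 18, c, 3, a, t), (35, 33, x, 38, a, p), (35, 33, x, 38, a, x), (35, 33, x, 38, b, p), (35, 33, x, 38, b, x), (35, 33, x, 38, c, p), (35, 33, x, 38, c, x), (35, 33, x, 38, m, p), (35, 33, x, 38, m, x), (35, 33, x, 38, n, p), (35, 33, x, 38, n, x), (35, 33, x, 38, p, p), (35, 33, x, 38, p, x), (35, 33, x, 38, s, p), (35, 33, x, 38, s, x), (35, 33, x, 38, t, p), (35, 33, x, 38, t, x), (35, 33, x, 38, y, p), (35, 33, x, 38, y, x)}
Projecting to E, D, B, C, F: {(22, a, 40, p, 9), (22, a, 40, x, 9), (22, b, 40, p, 9), (22, b, 40, x, 9), (22, c, 40, p, 9), (22, c, 40, x, 9), (22, m, 40, p, 9), (22, m, 40, x, 9), (22, n, 40, p, 9), (22, n, 40, x, 9), (22, p, 40, p, 9), (22, p, 40, x, 9), (22, s, 40, p, 9), (22, s, 40, x, 9), (22, t, 40, p, 9), (22, t, 40, x, 9), (22, y, 40, p, 9), (22, y, 40, x, 9), (29, a, 9, t, 26), (31, a, 13, p, 29), (31, a, 13, x, 29), (31, b, 13, p, 29), (31, b, 13, x, 29), (31, c, 13, p, 29), (31, c, 13, x, 29), (31, m, 13, p, 29), (31, m, 13, x, 29), (31, n, 13, p, 29), (31, n, 13, x, 29), (31, p, 13, p, 29), (31, p, 13, x, 29), (31, s, 13, p, 29), (31, s, 13, x, 29), (31, t, 13, p, 29), (31, t, 13, x, 29), (31, y, 13, p, 29), (31, y, 13, x, 29), (34, a, 3, t, 18), (35, a, 38, p, 33), (35, a, 38, x, 33), (35, b, 38, p, 33), (35, b, 38, x, 33), (35, c, 38, p, 33), (35, c, 38, x, 33), (35, m, 38, p, 33), (35, m, 38, x, 33), (35, n, 38, p, 33), (35, n, 38, x, 33), (35, p, 38, p, 33), (35, p, 38, x, 33), (35, s, 38, p, 33), (35, s, 38, x, 33), (35, t, 38, p, 33), (35, t, 38, x, 33), (35, y, 38, p, 33), (35, y, 38, x, 33)}
Filtering on E ≥ 34 leaves {(34, a, 3, t, 18), (35, a, 38, p, 33), (35, a, 38, x, 33), (35, b, 38, p, 33), (35, b, 38, x, 33), (35, c, 38, p, 33), (35, c, 38, x, 33), (35, m, 38, p, 33), (35, m, 38, x, 33), (35, n, 38, p, 33), (35, n, 38, x, 33), (35, p, 38, p, 33), (35, p, 38, x, 33), (35, s, 38, p, 33), (35, s, 38, x, 33), (35, t, 38, p, 33), (35, t, 38, x, 33), (35, y, 38, p, 33), (35, y, 38, x, 33)}.
Projecting to B, D (9 duplicate(s) eliminated): {(3, a), (38, a), (38, b), (38, c), (38, m), (38, n), (38, p), (38, s), (38, t), (38, y)}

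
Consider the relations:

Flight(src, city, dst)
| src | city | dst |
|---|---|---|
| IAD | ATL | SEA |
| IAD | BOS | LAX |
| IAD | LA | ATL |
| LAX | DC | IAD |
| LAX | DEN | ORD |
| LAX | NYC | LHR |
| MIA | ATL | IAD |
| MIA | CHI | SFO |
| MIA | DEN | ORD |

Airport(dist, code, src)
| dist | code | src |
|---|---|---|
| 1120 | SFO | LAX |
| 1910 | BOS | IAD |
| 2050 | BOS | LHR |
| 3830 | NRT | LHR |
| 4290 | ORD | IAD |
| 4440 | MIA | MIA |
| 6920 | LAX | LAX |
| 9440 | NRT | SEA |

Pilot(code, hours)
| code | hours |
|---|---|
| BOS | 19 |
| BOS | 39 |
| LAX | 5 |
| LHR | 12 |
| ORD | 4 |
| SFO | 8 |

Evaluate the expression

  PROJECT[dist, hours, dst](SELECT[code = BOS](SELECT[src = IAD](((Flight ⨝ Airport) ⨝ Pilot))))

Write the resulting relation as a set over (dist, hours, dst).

Natural join on src: {(IAD, ATL, SEA, 1910, BOS), (IAD, ATL, SEA, 4290, ORD), (IAD, BOS, LAX, 1910, BOS), (IAD, BOS, LAX, 4290, ORD), (IAD, LA, ATL, 1910, BOS), (IAD, LA, ATL, 4290, ORD), (LAX, DC, IAD, 1120, SFO), (LAX, DC, IAD, 6920, LAX), (LAX, DEN, ORD, 1120, SFO), (LAX, DEN, ORD, 6920, LAX), (LAX, NYC, LHR, 1120, SFO), (LAX, NYC, LHR, 6920, LAX), (MIA, ATL, IAD, 4440, MIA), (MIA, CHI, SFO, 4440, MIA), (MIA, DEN, ORD, 4440, MIA)}
Natural join on code: {(IAD, ATL, SEA, 1910, BOS, 19), (IAD, ATL, SEA, 1910, BOS, 39), (IAD, ATL, SEA, 4290, ORD, 4), (IAD, BOS, LAX, 1910, BOS, 19), (IAD, BOS, LAX, 1910, BOS, 39), (IAD, BOS, LAX, 4290, ORD, 4), (IAD, LA, ATL, 1910, BOS, 19), (IAD, LA, ATL, 1910, BOS, 39), (IAD, LA, ATL, 4290, ORD, 4), (LAX, DC, IAD, 1120, SFO, 8), (LAX, DC, IAD, 6920, LAX, 5), (LAX, DEN, ORD, 1120, SFO, 8), (LAX, DEN, ORD, 6920, LAX, 5), (LAX, NYC, LHR, 1120, SFO, 8), (LAX, NYC, LHR, 6920, LAX, 5)}
Apply σ_{src = IAD}; surviving tuples: {(IAD, ATL, SEA, 1910, BOS, 19), (IAD, ATL, SEA, 1910, BOS, 39), (IAD, ATL, SEA, 4290, ORD, 4), (IAD, BOS, LAX, 1910, BOS, 19), (IAD, BOS, LAX, 1910, BOS, 39), (IAD, BOS, LAX, 4290, ORD, 4), (IAD, LA, ATL, 1910, BOS, 19), (IAD, LA, ATL, 1910, BOS, 39), (IAD, LA, ATL, 4290, ORD, 4)}
Apply σ_{code = BOS}; surviving tuples: {(IAD, ATL, SEA, 1910, BOS, 19), (IAD, ATL, SEA, 1910, BOS, 39), (IAD, BOS, LAX, 1910, BOS, 19), (IAD, BOS, LAX, 1910, BOS, 39), (IAD, LA, ATL, 1910, BOS, 19), (IAD, LA, ATL, 1910, BOS, 39)}
π[dist, hours, dst]: project onto (dist, hours, dst) → {(1910, 19, ATL), (1910, 19, LAX), (1910, 19, SEA), (1910, 39, ATL), (1910, 39, LAX), (1910, 39, SEA)}

{(1910, 19, ATL), (1910, 19, LAX), (1910, 19, SEA), (1910, 39, ATL), (1910, 39, LAX), (1910, 39, SEA)}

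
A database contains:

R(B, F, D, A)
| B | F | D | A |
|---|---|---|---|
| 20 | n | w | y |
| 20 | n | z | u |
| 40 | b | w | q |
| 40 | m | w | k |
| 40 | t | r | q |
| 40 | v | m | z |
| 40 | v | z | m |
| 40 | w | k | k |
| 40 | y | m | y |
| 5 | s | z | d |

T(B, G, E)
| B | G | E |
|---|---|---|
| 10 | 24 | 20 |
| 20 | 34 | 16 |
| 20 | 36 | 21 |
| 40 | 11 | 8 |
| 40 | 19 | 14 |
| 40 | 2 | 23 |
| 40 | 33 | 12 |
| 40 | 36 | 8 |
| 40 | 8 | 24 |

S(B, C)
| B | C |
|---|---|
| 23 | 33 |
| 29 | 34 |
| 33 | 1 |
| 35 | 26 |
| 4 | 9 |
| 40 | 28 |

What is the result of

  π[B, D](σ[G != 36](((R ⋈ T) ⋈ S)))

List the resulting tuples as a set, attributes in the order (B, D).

R ⋈ T (natural join on B): {(20, n, w, y, 34, 16), (20, n, w, y, 36, 21), (20, n, z, u, 34, 16), (20, n, z, u, 36, 21), (40, b, w, q, 11, 8), (40, b, w, q, 19, 14), (40, b, w, q, 2, 23), (40, b, w, q, 33, 12), (40, b, w, q, 36, 8), (40, b, w, q, 8, 24), (40, m, w, k, 11, 8), (40, m, w, k, 19, 14), (40, m, w, k, 2, 23), (40, m, w, k, 33, 12), (40, m, w, k, 36, 8), (40, m, w, k, 8, 24), (40, t, r, q, 11, 8), (40, t, r, q, 19, 14), (40, t, r, q, 2, 23), (40, t, r, q, 33, 12), (40, t, r, q, 36, 8), (40, t, r, q, 8, 24), (40, v, m, z, 11, 8), (40, v, m, z, 19, 14), (40, v, m, z, 2, 23), (40, v, m, z, 33, 12), (40, v, m, z, 36, 8), (40, v, m, z, 8, 24), (40, v, z, m, 11, 8), (40, v, z, m, 19, 14), (40, v, z, m, 2, 23), (40, v, z, m, 33, 12), (40, v, z, m, 36, 8), (40, v, z, m, 8, 24), (40, w, k, k, 11, 8), (40, w, k, k, 19, 14), (40, w, k, k, 2, 23), (40, w, k, k, 33, 12), (40, w, k, k, 36, 8), (40, w, k, k, 8, 24), (40, y, m, y, 11, 8), (40, y, m, y, 19, 14), (40, y, m, y, 2, 23), (40, y, m, y, 33, 12), (40, y, m, y, 36, 8), (40, y, m, y, 8, 24)}
(R ⋈ T) ⋈ S (natural join on B): {(40, b, w, q, 11, 8, 28), (40, b, w, q, 19, 14, 28), (40, b, w, q, 2, 23, 28), (40, b, w, q, 33, 12, 28), (40, b, w, q, 36, 8, 28), (40, b, w, q, 8, 24, 28), (40, m, w, k, 11, 8, 28), (40, m, w, k, 19, 14, 28), (40, m, w, k, 2, 23, 28), (40, m, w, k, 33, 12, 28), (40, m, w, k, 36, 8, 28), (40, m, w, k, 8, 24, 28), (40, t, r, q, 11, 8, 28), (40, t, r, q, 19, 14, 28), (40, t, r, q, 2, 23, 28), (40, t, r, q, 33, 12, 28), (40, t, r, q, 36, 8, 28), (40, t, r, q, 8, 24, 28), (40, v, m, z, 11, 8, 28), (40, v, m, z, 19, 14, 28), (40, v, m, z, 2, 23, 28), (40, v, m, z, 33, 12, 28), (40, v, m, z, 36, 8, 28), (40, v, m, z, 8, 24, 28), (40, v, z, m, 11, 8, 28), (40, v, z, m, 19, 14, 28), (40, v, z, m, 2, 23, 28), (40, v, z, m, 33, 12, 28), (40, v, z, m, 36, 8, 28), (40, v, z, m, 8, 24, 28), (40, w, k, k, 11, 8, 28), (40, w, k, k, 19, 14, 28), (40, w, k, k, 2, 23, 28), (40, w, k, k, 33, 12, 28), (40, w, k, k, 36, 8, 28), (40, w, k, k, 8, 24, 28), (40, y, m, y, 11, 8, 28), (40, y, m, y, 19, 14, 28), (40, y, m, y, 2, 23, 28), (40, y, m, y, 33, 12, 28), (40, y, m, y, 36, 8, 28), (40, y, m, y, 8, 24, 28)}
Apply σ_{G != 36}; surviving tuples: {(40, b, w, q, 11, 8, 28), (40, b, w, q, 19, 14, 28), (40, b, w, q, 2, 23, 28), (40, b, w, q, 33, 12, 28), (40, b, w, q, 8, 24, 28), (40, m, w, k, 11, 8, 28), (40, m, w, k, 19, 14, 28), (40, m, w, k, 2, 23, 28), (40, m, w, k, 33, 12, 28), (40, m, w, k, 8, 24, 28), (40, t, r, q, 11, 8, 28), (40, t, r, q, 19, 14, 28), (40, t, r, q, 2, 23, 28), (40, t, r, q, 33, 12, 28), (40, t, r, q, 8, 24, 28), (40, v, m, z, 11, 8, 28), (40, v, m, z, 19, 14, 28), (40, v, m, z, 2, 23, 28), (40, v, m, z, 33, 12, 28), (40, v, m, z, 8, 24, 28), (40, v, z, m, 11, 8, 28), (40, v, z, m, 19, 14, 28), (40, v, z, m, 2, 23, 28), (40, v, z, m, 33, 12, 28), (40, v, z, m, 8, 24, 28), (40, w, k, k, 11, 8, 28), (40, w, k, k, 19, 14, 28), (40, w, k, k, 2, 23, 28), (40, w, k, k, 33, 12, 28), (40, w, k, k, 8, 24, 28), (40, y, m, y, 11, 8, 28), (40, y, m, y, 19, 14, 28), (40, y, m, y, 2, 23, 28), (40, y, m, y, 33, 12, 28), (40, y, m, y, 8, 24, 28)}
Projecting to B, D (30 duplicate(s) eliminated): {(40, k), (40, m), (40, r), (40, w), (40, z)}

{(40, k), (40, m), (40, r), (40, w), (40, z)}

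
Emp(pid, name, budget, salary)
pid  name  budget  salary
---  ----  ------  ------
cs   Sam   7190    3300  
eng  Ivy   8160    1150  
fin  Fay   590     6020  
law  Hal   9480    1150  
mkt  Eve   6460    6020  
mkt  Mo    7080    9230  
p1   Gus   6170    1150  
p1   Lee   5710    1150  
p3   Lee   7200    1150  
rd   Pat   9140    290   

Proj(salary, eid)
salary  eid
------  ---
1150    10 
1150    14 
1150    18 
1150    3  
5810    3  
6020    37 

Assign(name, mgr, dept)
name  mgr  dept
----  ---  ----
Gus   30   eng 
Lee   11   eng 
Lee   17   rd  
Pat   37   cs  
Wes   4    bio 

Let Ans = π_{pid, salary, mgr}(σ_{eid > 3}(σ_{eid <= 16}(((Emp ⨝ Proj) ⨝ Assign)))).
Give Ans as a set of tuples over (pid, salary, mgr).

{(p1, 1150, 11), (p1, 1150, 17), (p1, 1150, 30), (p3, 1150, 11), (p3, 1150, 17)}

Joining Emp and Proj on salary yields {(eng, Ivy, 8160, 1150, 10), (eng, Ivy, 8160, 1150, 14), (eng, Ivy, 8160, 1150, 18), (eng, Ivy, 8160, 1150, 3), (fin, Fay, 590, 6020, 37), (law, Hal, 9480, 1150, 10), (law, Hal, 9480, 1150, 14), (law, Hal, 9480, 1150, 18), (law, Hal, 9480, 1150, 3), (mkt, Eve, 6460, 6020, 37), (p1, Gus, 6170, 1150, 10), (p1, Gus, 6170, 1150, 14), (p1, Gus, 6170, 1150, 18), (p1, Gus, 6170, 1150, 3), (p1, Lee, 5710, 1150, 10), (p1, Lee, 5710, 1150, 14), (p1, Lee, 5710, 1150, 18), (p1, Lee, 5710, 1150, 3), (p3, Lee, 7200, 1150, 10), (p3, Lee, 7200, 1150, 14), (p3, Lee, 7200, 1150, 18), (p3, Lee, 7200, 1150, 3)}.
Joining (Emp ⨝ Proj) and Assign on name yields {(p1, Gus, 6170, 1150, 10, 30, eng), (p1, Gus, 6170, 1150, 14, 30, eng), (p1, Gus, 6170, 1150, 18, 30, eng), (p1, Gus, 6170, 1150, 3, 30, eng), (p1, Lee, 5710, 1150, 10, 11, eng), (p1, Lee, 5710, 1150, 10, 17, rd), (p1, Lee, 5710, 1150, 14, 11, eng), (p1, Lee, 5710, 1150, 14, 17, rd), (p1, Lee, 5710, 1150, 18, 11, eng), (p1, Lee, 5710, 1150, 18, 17, rd), (p1, Lee, 5710, 1150, 3, 11, eng), (p1, Lee, 5710, 1150, 3, 17, rd), (p3, Lee, 7200, 1150, 10, 11, eng), (p3, Lee, 7200, 1150, 10, 17, rd), (p3, Lee, 7200, 1150, 14, 11, eng), (p3, Lee, 7200, 1150, 14, 17, rd), (p3, Lee, 7200, 1150, 18, 11, eng), (p3, Lee, 7200, 1150, 18, 17, rd), (p3, Lee, 7200, 1150, 3, 11, eng), (p3, Lee, 7200, 1150, 3, 17, rd)}.
σ[eid <= 16]: keep tuples satisfying eid <= 16 → {(p1, Gus, 6170, 1150, 10, 30, eng), (p1, Gus, 6170, 1150, 14, 30, eng), (p1, Gus, 6170, 1150, 3, 30, eng), (p1, Lee, 5710, 1150, 10, 11, eng), (p1, Lee, 5710, 1150, 10, 17, rd), (p1, Lee, 5710, 1150, 14, 11, eng), (p1, Lee, 5710, 1150, 14, 17, rd), (p1, Lee, 5710, 1150, 3, 11, eng), (p1, Lee, 5710, 1150, 3, 17, rd), (p3, Lee, 7200, 1150, 10, 11, eng), (p3, Lee, 7200, 1150, 10, 17, rd), (p3, Lee, 7200, 1150, 14, 11, eng), (p3, Lee, 7200, 1150, 14, 17, rd), (p3, Lee, 7200, 1150, 3, 11, eng), (p3, Lee, 7200, 1150, 3, 17, rd)}
σ[eid > 3]: keep tuples satisfying eid > 3 → {(p1, Gus, 6170, 1150, 10, 30, eng), (p1, Gus, 6170, 1150, 14, 30, eng), (p1, Lee, 5710, 1150, 10, 11, eng), (p1, Lee, 5710, 1150, 10, 17, rd), (p1, Lee, 5710, 1150, 14, 11, eng), (p1, Lee, 5710, 1150, 14, 17, rd), (p3, Lee, 7200, 1150, 10, 11, eng), (p3, Lee, 7200, 1150, 10, 17, rd), (p3, Lee, 7200, 1150, 14, 11, eng), (p3, Lee, 7200, 1150, 14, 17, rd)}
π_{pid, salary, mgr} gives {(p1, 1150, 11), (p1, 1150, 17), (p1, 1150, 30), (p3, 1150, 11), (p3, 1150, 17)} (5 duplicate(s) eliminated).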